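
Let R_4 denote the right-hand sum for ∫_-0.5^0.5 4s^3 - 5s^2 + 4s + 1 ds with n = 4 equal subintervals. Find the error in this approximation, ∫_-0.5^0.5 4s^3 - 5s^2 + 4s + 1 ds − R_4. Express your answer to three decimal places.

Exact integral: ∫_-0.5^0.5 f(s) ds ≈ 0.58333.
R_4 = 1.15625.
Error ≈ 0.58333 − 1.15625 ≈ -0.573.

-0.573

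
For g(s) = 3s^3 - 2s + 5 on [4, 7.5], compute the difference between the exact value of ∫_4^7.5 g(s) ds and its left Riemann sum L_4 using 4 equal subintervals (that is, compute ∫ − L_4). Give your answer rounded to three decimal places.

443.536

Exact integral: ∫_4^7.5 g(s) ds = 2158.296875.
L_4 ≈ 1714.76074.
Error ≈ 2158.296875 − 1714.76074 ≈ 443.536.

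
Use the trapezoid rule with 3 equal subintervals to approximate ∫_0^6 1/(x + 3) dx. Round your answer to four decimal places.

Δx = (6 − 0)/3 = 2.
f(0) = 1/3, f(2) = 0.2, f(4) = 1/7, f(6) = 1/9.
T_3 = (Δx/2)·[f(x_0) + 2f(x_1) + 2f(x_2) + f(x_3)].
Sum ≈ 1.1302.

1.1302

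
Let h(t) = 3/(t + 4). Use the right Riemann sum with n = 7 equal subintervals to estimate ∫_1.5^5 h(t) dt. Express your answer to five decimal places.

Δt = (5 − 1.5)/7 = 0.5.
Right endpoints: 2, 2.5, 3, 3.5, 4, 4.5, 5.
h(2) = 0.5, h(2.5) = 6/13, h(3) = 3/7, h(3.5) = 0.4, h(4) = 0.375, h(4.5) = 6/17, h(5) = 1/3.
Sum = Δt · [h(2) + h(2.5) + h(3) + ...].
Sum ≈ 1.42569.

1.42569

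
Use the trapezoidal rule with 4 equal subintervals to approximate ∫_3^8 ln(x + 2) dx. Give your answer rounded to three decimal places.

9.966

Δx = (8 − 3)/4 = 1.25.
f(3) ≈ 1.609, f(4.25) ≈ 1.833, f(5.5) ≈ 2.015, f(6.75) ≈ 2.169, f(8) ≈ 2.303.
T_4 = (Δx/2)·[f(x_0) + 2f(x_1) + 2f(x_2) + 2f(x_3) + f(x_4)].
Sum ≈ 9.966.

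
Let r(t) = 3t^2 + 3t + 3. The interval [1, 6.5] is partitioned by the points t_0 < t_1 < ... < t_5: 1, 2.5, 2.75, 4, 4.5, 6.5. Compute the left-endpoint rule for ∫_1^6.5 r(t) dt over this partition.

249.234375

Subinterval widths: 1.5, 0.25, 1.25, 0.5, 2.
Left endpoints: 1, 2.5, 2.75, 4, 4.5.
r(1) = 9, r(2.5) = 29.25, r(2.75) = 33.9375, r(4) = 63, r(4.5) = 77.25.
Sum = Σ Δt_i · r(t_i).
Sum = 249.234375.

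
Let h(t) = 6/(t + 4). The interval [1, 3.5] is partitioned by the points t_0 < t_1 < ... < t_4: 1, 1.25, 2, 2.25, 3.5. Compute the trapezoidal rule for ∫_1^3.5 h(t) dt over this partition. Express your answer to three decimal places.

Subinterval widths: 0.25, 0.75, 0.25, 1.25.
h(1) = 1.2, h(1.25) = 8/7, h(2) = 1, h(2.25) = 0.96, h(3.5) = 0.8.
On each subinterval the trapezoid contributes (Δt_i/2)·[h(t_{i-1}) + h(t_i)].
Sum ≈ 2.441.

2.441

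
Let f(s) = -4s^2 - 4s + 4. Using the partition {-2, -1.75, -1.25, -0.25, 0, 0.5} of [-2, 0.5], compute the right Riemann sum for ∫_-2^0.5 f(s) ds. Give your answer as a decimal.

7.3125

Subinterval widths: 0.25, 0.5, 1, 0.25, 0.5.
Right endpoints: -1.75, -1.25, -0.25, 0, 0.5.
f(-1.75) = -1.25, f(-1.25) = 2.75, f(-0.25) = 4.75, f(0) = 4, f(0.5) = 1.
Sum = Σ Δs_i · f(s_i).
Sum = 7.3125.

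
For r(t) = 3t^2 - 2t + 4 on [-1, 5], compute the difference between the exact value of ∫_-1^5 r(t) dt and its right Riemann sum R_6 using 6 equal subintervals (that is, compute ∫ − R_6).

-33

Exact integral: ∫_-1^5 r(t) dt = 126.
R_6 = 159.
Error = 126 − 159 = -33.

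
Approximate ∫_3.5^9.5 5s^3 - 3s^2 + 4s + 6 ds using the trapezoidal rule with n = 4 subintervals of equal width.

9583.875

Δs = (9.5 − 3.5)/4 = 1.5.
f(3.5) = 197.625, f(5) = 576, f(6.5) = 1278.375, f(8) = 2406, f(9.5) = 4060.125.
T_4 = (Δs/2)·[f(s_0) + 2f(s_1) + 2f(s_2) + 2f(s_3) + f(s_4)].
Sum = 9583.875.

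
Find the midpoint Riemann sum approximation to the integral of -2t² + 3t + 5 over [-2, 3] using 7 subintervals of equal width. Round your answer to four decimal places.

Δt = (3 − (-2))/7 = 5/7.
Midpoints: -23/14, -13/14, -3/14, 0.5, 17/14, 27/14, 37/14.
f(-23/14) = -261/49, f(-13/14) = 24/49, f(-3/14) = 209/49, f(0.5) = 6, f(17/14) = 279/49, f(27/14) = 164/49, f(37/14) = -51/49.
Sum = Δt · [f(-23/14) + f(-13/14) + f(-3/14) + ...].
Sum ≈ 9.5918.

9.5918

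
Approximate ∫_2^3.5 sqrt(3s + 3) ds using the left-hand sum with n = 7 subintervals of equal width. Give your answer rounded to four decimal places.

4.9501

Δs = (3.5 − 2)/7 = 3/14.
Left endpoints: 2, 31/14, 17/7, 37/14, 20/7, 43/14, 23/7.
f(2) ≈ 3.0000, f(31/14) ≈ 3.1053, f(17/7) ≈ 3.2071, f(37/14) ≈ 3.3058, f(20/7) ≈ 3.4017, f(43/14) ≈ 3.4949, f(23/7) ≈ 3.5857.
Sum = Δs · [f(2) + f(31/14) + f(17/7) + ...].
Sum ≈ 4.9501.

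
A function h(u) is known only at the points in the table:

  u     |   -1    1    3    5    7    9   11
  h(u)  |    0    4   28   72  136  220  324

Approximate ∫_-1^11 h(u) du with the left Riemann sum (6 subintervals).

Δu = 2.
Sum = 2·[0 + 4 + 28 + 72 + 136 + 220] = 920.

920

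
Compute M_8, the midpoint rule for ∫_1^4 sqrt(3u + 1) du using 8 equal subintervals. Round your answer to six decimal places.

Δu = (4 − 1)/8 = 0.375.
Midpoints: 1.1875, 1.5625, 1.9375, 2.3125, 2.6875, 3.0625, 3.4375, 3.8125.
f(1.1875) ≈ 2.136001, f(1.5625) ≈ 2.384848, f(1.9375) ≈ 2.610077, f(2.3125) ≈ 2.817357, f(2.6875) ≈ 3.010399, f(3.0625) ≈ 3.191786, f(3.4375) ≈ 3.363406, f(3.8125) ≈ 3.526684.
Sum = Δu · [f(1.1875) + f(1.5625) + f(1.9375) + ...].
Sum ≈ 8.640209.

8.640209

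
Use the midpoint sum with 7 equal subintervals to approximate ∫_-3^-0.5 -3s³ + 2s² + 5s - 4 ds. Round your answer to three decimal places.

46.273

Δs = (-0.5 − (-3))/7 = 5/14.
Midpoints: -79/28, -69/28, -59/28, -1.75, -39/28, -29/28, -19/28.
f(-79/28) = 1431125/21952, f(-69/28) = 893855/21952, f(-59/28) = 491985/21952, f(-1.75) = 9.453125, f(-39/28) = 22445/21952, f(-29/28) = -81225/21952, f(-19/28) = -121495/21952.
Sum = Δs · [f(-79/28) + f(-69/28) + f(-59/28) + ...].
Sum ≈ 46.273.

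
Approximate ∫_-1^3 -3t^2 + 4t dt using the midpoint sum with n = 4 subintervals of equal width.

Δt = (3 − (-1))/4 = 1.
Midpoints: -0.5, 0.5, 1.5, 2.5.
f(-0.5) = -2.75, f(0.5) = 1.25, f(1.5) = -0.75, f(2.5) = -8.75.
Sum = Δt · [f(-0.5) + f(0.5) + f(1.5) + f(2.5)].
Sum = -11.

-11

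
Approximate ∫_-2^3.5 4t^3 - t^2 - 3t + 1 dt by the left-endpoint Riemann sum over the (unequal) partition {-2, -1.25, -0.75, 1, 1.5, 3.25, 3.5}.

Subinterval widths: 0.75, 0.5, 1.75, 0.5, 1.75, 0.25.
Left endpoints: -2, -1.25, -0.75, 1, 1.5, 3.25.
f(-2) = -29, f(-1.25) = -4.625, f(-0.75) = 1, f(1) = 1, f(1.5) = 7.75, f(3.25) = 118.
Sum = Σ Δt_i · f(t_i).
Sum = 21.25.

21.25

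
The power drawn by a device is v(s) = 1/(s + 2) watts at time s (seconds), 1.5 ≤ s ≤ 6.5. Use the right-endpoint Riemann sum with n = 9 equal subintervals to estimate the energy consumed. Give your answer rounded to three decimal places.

0.842

Δs = (6.5 − 1.5)/9 = 5/9.
Right endpoints: 37/18, 47/18, 19/6, 67/18, 77/18, 29/6, 97/18, 107/18, 6.5.
v(37/18) = 18/73, v(47/18) = 18/83, v(19/6) = 6/31, v(67/18) = 18/103, v(77/18) = 18/113, v(29/6) = 6/41, v(97/18) = 18/133, v(107/18) = 18/143, v(6.5) = 2/17.
Sum = Δs · [v(37/18) + v(47/18) + v(19/6) + ...].
Sum ≈ 0.842.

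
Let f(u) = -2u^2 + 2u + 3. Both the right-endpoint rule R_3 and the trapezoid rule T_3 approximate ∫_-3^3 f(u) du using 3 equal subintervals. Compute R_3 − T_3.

12

R_3 = -14.
T_3 = -26.
R_3 − T_3 = 12.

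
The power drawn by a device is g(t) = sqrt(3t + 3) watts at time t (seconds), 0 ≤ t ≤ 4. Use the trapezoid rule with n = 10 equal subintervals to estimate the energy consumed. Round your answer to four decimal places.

11.7489

Δt = (4 − 0)/10 = 0.4.
g(0) ≈ 1.7321, g(0.4) ≈ 2.0494, g(0.8) ≈ 2.3238, g(1.2) ≈ 2.5690, g(1.6) ≈ 2.7928, g(2) ≈ 3.0000, g(2.4) ≈ 3.1937, g(2.8) ≈ 3.3764, g(3.2) ≈ 3.5496, g(3.6) ≈ 3.7148, g(4) ≈ 3.8730.
T_10 = (Δt/2)·[g(t_0) + 2g(t_1) + ... + 2g(t_{9}) + g(t_10)].
Sum ≈ 11.7489.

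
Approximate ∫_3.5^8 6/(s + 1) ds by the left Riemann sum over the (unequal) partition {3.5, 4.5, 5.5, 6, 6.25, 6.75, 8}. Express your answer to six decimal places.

Subinterval widths: 1, 1, 0.5, 0.25, 0.5, 1.25.
Left endpoints: 3.5, 4.5, 5.5, 6, 6.25, 6.75.
f(3.5) = 4/3, f(4.5) = 12/11, f(5.5) = 12/13, f(6) = 6/7, f(6.25) = 24/29, f(6.75) = 24/31.
Sum = Σ Δs_i · f(s_i).
Sum ≈ 4.481602.

4.481602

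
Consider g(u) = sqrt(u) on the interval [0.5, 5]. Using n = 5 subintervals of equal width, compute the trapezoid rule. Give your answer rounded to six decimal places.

Δu = (5 − 0.5)/5 = 0.9.
g(0.5) ≈ 0.707107, g(1.4) ≈ 1.183216, g(2.3) ≈ 1.516575, g(3.2) ≈ 1.788854, g(4.1) ≈ 2.024846, g(5) ≈ 2.236068.
T_5 = (Δu/2)·[g(u_0) + 2g(u_1) + ... + 2g(u_{4}) + g(u_5)].
Sum ≈ 7.186571.

7.186571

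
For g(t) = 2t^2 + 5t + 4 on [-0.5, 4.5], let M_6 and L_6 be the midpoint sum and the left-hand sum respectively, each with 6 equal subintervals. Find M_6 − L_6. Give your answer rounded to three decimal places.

M_6 ≈ 130.25463.
L_6 ≈ 104.90741.
M_6 − L_6 ≈ 25.347.

25.347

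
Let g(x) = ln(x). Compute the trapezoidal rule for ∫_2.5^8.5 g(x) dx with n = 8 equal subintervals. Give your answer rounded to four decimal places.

Δx = (8.5 − 2.5)/8 = 0.75.
g(2.5) ≈ 0.9163, g(3.25) ≈ 1.1787, g(4) ≈ 1.3863, g(4.75) ≈ 1.5581, g(5.5) ≈ 1.7047, g(6.25) ≈ 1.8326, g(7) ≈ 1.9459, g(7.75) ≈ 2.0477, g(8.5) ≈ 2.1401.
T_8 = (Δx/2)·[g(x_0) + 2g(x_1) + ... + 2g(x_{7}) + g(x_8)].
Sum ≈ 9.8867.

9.8867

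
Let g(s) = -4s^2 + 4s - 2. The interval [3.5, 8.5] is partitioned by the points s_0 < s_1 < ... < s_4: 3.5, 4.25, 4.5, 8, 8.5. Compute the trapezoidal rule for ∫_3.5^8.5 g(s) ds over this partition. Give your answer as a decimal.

Subinterval widths: 0.75, 0.25, 3.5, 0.5.
g(3.5) = -37, g(4.25) = -57.25, g(4.5) = -65, g(8) = -226, g(8.5) = -257.
On each subinterval the trapezoid contributes (Δs_i/2)·[g(s_{i-1}) + g(s_i)].
Sum = -680.625.

-680.625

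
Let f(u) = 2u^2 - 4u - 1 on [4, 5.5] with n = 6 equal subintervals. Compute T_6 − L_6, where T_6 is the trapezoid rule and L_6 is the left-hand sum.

2.8125

T_6 = 38.28125.
L_6 = 35.46875.
T_6 − L_6 = 2.8125.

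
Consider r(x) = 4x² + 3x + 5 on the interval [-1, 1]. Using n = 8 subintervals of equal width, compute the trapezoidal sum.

12.75

Δx = (1 − (-1))/8 = 0.25.
r(-1) = 6, r(-0.75) = 5, r(-0.5) = 4.5, r(-0.25) = 4.5, r(0) = 5, r(0.25) = 6, r(0.5) = 7.5, r(0.75) = 9.5, r(1) = 12.
T_8 = (Δx/2)·[r(x_0) + 2r(x_1) + ... + 2r(x_{7}) + r(x_8)].
Sum = 12.75.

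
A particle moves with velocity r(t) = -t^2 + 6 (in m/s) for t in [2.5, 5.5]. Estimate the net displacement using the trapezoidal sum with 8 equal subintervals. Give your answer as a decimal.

Δt = (5.5 − 2.5)/8 = 0.375.
r(2.5) = -0.25, r(2.875) = -2.265625, r(3.25) = -4.5625, r(3.625) = -7.140625, r(4) = -10, r(4.375) = -13.140625, r(4.75) = -16.5625, r(5.125) = -20.265625, r(5.5) = -24.25.
T_8 = (Δt/2)·[r(t_0) + 2r(t_1) + ... + 2r(t_{7}) + r(t_8)].
Sum = -32.3203125.

-32.3203125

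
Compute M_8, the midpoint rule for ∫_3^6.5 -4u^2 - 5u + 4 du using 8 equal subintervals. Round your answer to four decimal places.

Δu = (6.5 − 3)/8 = 0.4375.
Midpoints: 3.21875, 3.65625, 4.09375, 4.53125, 4.96875, 5.40625, 5.84375, 6.28125.
f(3.21875) = -53.53515625, f(3.65625) = -67.75390625, f(4.09375) = -83.50390625, f(4.53125) = -100.78515625, f(4.96875) = -119.59765625, f(5.40625) = -139.94140625, f(5.84375) = -161.81640625, f(6.28125) = -185.22265625.
Sum = Δu · [f(3.21875) + f(3.65625) + f(4.09375) + ...].
Sum ≈ -399.0684.

-399.0684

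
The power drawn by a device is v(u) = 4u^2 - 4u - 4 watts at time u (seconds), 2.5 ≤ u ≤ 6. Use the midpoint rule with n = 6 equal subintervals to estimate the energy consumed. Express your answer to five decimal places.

Δu = (6 − 2.5)/6 = 7/12.
Midpoints: 67/24, 3.375, 95/24, 109/24, 5.125, 137/24.
v(67/24) = 2305/144, v(3.375) = 28.0625, v(95/24) = 6169/144, v(109/24) = 8689/144, v(5.125) = 80.5625, v(137/24) = 14905/144.
Sum = Δu · [v(67/24) + v(3.375) + v(95/24) + ...].
Sum ≈ 193.26968.

193.26968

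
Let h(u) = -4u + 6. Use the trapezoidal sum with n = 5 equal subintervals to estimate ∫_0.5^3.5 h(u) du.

Δu = (3.5 − 0.5)/5 = 0.6.
h(0.5) = 4, h(1.1) = 1.6, h(1.7) = -0.8, h(2.3) = -3.2, h(2.9) = -5.6, h(3.5) = -8.
T_5 = (Δu/2)·[h(u_0) + 2h(u_1) + ... + 2h(u_{4}) + h(u_5)].
Sum = -6.

-6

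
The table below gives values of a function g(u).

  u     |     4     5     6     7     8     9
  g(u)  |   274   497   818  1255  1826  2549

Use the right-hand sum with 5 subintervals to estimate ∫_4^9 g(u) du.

6945

Δu = 1.
Sum = 1·[497 + 818 + 1255 + 1826 + 2549] = 6945.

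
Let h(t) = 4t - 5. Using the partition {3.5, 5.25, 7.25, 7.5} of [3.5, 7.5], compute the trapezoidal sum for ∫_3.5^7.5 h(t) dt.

Subinterval widths: 1.75, 2, 0.25.
h(3.5) = 9, h(5.25) = 16, h(7.25) = 24, h(7.5) = 25.
On each subinterval the trapezoid contributes (Δt_i/2)·[h(t_{i-1}) + h(t_i)].
Sum = 68.

68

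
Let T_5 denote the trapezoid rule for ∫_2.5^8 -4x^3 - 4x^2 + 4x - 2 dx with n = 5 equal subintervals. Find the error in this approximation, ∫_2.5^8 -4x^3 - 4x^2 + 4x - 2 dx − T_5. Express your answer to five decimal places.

Exact integral: ∫_2.5^8 f(x) dx ≈ -4614.2708333.
T_5 = -4688.585.
Error ≈ -4614.2708333 − (-4688.585) ≈ 74.31417.

74.31417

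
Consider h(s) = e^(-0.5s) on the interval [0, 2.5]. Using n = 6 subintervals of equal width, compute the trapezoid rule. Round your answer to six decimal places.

1.432148

Δs = (2.5 − 0)/6 = 5/12.
h(0) ≈ 1.000000, h(5/12) ≈ 0.811936, h(5/6) ≈ 0.659241, h(1.25) ≈ 0.535261, h(5/3) ≈ 0.434598, h(25/12) ≈ 0.352866, h(2.5) ≈ 0.286505.
T_6 = (Δs/2)·[h(s_0) + 2h(s_1) + ... + 2h(s_{5}) + h(s_6)].
Sum ≈ 1.432148.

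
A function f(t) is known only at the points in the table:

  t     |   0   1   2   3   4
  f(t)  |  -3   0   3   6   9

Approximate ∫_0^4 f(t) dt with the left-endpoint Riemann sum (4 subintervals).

Δt = 1.
Sum = 1·[(-3) + 0 + 3 + 6] = 6.

6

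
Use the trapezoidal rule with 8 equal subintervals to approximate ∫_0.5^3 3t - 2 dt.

8.125

Δt = (3 − 0.5)/8 = 0.3125.
f(0.5) = -0.5, f(0.8125) = 0.4375, f(1.125) = 1.375, f(1.4375) = 2.3125, f(1.75) = 3.25, f(2.0625) = 4.1875, f(2.375) = 5.125, f(2.6875) = 6.0625, f(3) = 7.
T_8 = (Δt/2)·[f(t_0) + 2f(t_1) + ... + 2f(t_{7}) + f(t_8)].
Sum = 8.125.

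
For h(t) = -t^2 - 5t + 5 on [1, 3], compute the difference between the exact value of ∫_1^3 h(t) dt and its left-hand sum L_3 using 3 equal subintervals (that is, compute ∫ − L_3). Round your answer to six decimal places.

-5.851852

Exact integral: ∫_1^3 h(t) dt ≈ -18.66666667.
L_3 ≈ -12.81481481.
Error ≈ -18.66666667 − (-12.81481481) ≈ -5.851852.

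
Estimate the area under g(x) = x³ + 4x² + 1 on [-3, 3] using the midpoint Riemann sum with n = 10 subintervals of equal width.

77.28

Δx = (3 − (-3))/10 = 0.6.
Midpoints: -2.7, -2.1, -1.5, -0.9, -0.3, 0.3, 0.9, 1.5, 2.1, 2.7.
g(-2.7) = 10.477, g(-2.1) = 9.379, g(-1.5) = 6.625, g(-0.9) = 3.511, g(-0.3) = 1.333, g(0.3) = 1.387, g(0.9) = 4.969, g(1.5) = 13.375, g(2.1) = 27.901, g(2.7) = 49.843.
Sum = Δx · [g(-2.7) + g(-2.1) + g(-1.5) + ...].
Sum = 77.28.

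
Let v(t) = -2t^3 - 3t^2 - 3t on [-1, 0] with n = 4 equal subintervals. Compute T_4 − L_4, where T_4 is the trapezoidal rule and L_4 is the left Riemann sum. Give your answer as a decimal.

T_4 = 1.
L_4 = 1.25.
T_4 − L_4 = -0.25.

-0.25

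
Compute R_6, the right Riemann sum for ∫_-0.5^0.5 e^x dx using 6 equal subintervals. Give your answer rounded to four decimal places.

Δx = (0.5 − (-0.5))/6 = 1/6.
Right endpoints: -1/3, -1/6, 0, 1/6, 1/3, 0.5.
f(-1/3) ≈ 0.7165, f(-1/6) ≈ 0.8465, f(0) ≈ 1.0000, f(1/6) ≈ 1.1814, f(1/3) ≈ 1.3956, f(0.5) ≈ 1.6487.
Sum = Δx · [f(-1/3) + f(-1/6) + f(0) + ...].
Sum ≈ 1.1315.

1.1315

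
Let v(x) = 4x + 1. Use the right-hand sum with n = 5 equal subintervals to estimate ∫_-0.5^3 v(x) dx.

Δx = (3 − (-0.5))/5 = 0.7.
Right endpoints: 0.2, 0.9, 1.6, 2.3, 3.
v(0.2) = 1.8, v(0.9) = 4.6, v(1.6) = 7.4, v(2.3) = 10.2, v(3) = 13.
Sum = Δx · [v(0.2) + v(0.9) + v(1.6) + v(2.3) + v(3)].
Sum = 25.9.

25.9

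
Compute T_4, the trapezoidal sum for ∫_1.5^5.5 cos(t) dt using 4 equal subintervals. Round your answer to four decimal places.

Δt = (5.5 − 1.5)/4 = 1.
f(1.5) ≈ 0.0707, f(2.5) ≈ -0.8011, f(3.5) ≈ -0.9365, f(4.5) ≈ -0.2108, f(5.5) ≈ 0.7087.
T_4 = (Δt/2)·[f(t_0) + 2f(t_1) + 2f(t_2) + 2f(t_3) + f(t_4)].
Sum ≈ -1.5587.

-1.5587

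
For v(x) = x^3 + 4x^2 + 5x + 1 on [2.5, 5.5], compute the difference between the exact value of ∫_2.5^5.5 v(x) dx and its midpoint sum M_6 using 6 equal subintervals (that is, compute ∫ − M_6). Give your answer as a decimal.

Exact integral: ∫_2.5^5.5 v(x) dx = 483.
M_6 = 482.
Error = 483 − 482 = 1.

1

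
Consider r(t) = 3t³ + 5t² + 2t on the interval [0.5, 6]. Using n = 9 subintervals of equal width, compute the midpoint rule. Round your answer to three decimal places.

1361.632

Δt = (6 − 0.5)/9 = 11/18.
Midpoints: 29/36, 17/12, 73/36, 95/36, 3.25, 139/36, 161/36, 61/12, 205/36.
r(29/36) = 99905/15552, r(17/12) = 12325/576, r(73/36) = 771829/15552, r(95/36) = 1480955/15552, r(3.25) = 162.296875, r(139/36) = 3964975/15552, r(161/36) = 5867645/15552, r(61/12) = 102419/192, r(205/36) = 11313745/15552.
Sum = Δt · [r(29/36) + r(17/12) + r(73/36) + ...].
Sum ≈ 1361.632.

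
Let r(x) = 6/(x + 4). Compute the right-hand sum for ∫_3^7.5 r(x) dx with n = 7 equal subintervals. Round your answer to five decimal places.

Δx = (7.5 − 3)/7 = 9/14.
Right endpoints: 51/14, 30/7, 69/14, 39/7, 87/14, 48/7, 7.5.
r(51/14) = 84/107, r(30/7) = 21/29, r(69/14) = 0.672, r(39/7) = 42/67, r(87/14) = 84/143, r(48/7) = 21/38, r(7.5) = 12/23.
Sum = Δx · [r(51/14) + r(30/7) + r(69/14) + ...].
Sum ≈ 2.87346.

2.87346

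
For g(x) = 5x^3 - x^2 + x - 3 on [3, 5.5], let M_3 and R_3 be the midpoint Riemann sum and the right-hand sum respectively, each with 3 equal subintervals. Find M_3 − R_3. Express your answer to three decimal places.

M_3 ≈ 990.16638.
R_3 ≈ 1299.95370.
M_3 − R_3 ≈ -309.787.

-309.787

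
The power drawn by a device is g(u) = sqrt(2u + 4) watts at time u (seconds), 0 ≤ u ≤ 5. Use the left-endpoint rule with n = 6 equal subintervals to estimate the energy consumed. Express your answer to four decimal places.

14.0553

Δu = (5 − 0)/6 = 5/6.
Left endpoints: 0, 5/6, 5/3, 2.5, 10/3, 25/6.
g(0) ≈ 2.0000, g(5/6) ≈ 2.3805, g(5/3) ≈ 2.7080, g(2.5) ≈ 3.0000, g(10/3) ≈ 3.2660, g(25/6) ≈ 3.5119.
Sum = Δu · [g(0) + g(5/6) + g(5/3) + ...].
Sum ≈ 14.0553.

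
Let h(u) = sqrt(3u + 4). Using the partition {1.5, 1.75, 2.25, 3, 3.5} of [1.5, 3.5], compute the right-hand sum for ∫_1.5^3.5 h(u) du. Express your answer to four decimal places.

7.0078

Subinterval widths: 0.25, 0.5, 0.75, 0.5.
Right endpoints: 1.75, 2.25, 3, 3.5.
h(1.75) ≈ 3.0414, h(2.25) ≈ 3.2787, h(3) ≈ 3.6056, h(3.5) ≈ 3.8079.
Sum = Σ Δu_i · h(u_i).
Sum ≈ 7.0078.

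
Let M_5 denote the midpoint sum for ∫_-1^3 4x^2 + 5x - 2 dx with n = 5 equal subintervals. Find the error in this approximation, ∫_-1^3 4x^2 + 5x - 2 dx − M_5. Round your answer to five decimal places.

0.85333

Exact integral: ∫_-1^3 f(x) dx ≈ 49.3333333.
M_5 = 48.48.
Error ≈ 49.3333333 − 48.48 ≈ 0.85333.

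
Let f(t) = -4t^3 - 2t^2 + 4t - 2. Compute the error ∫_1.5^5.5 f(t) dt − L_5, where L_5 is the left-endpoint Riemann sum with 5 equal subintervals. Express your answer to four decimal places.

Exact integral: ∫_1.5^5.5 f(t) dt ≈ -970.666667.
L_5 = -712.64.
Error ≈ -970.666667 − (-712.64) ≈ -258.0267.

-258.0267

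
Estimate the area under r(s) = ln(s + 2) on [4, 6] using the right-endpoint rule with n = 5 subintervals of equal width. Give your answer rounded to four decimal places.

3.9420

Δs = (6 − 4)/5 = 0.4.
Right endpoints: 4.4, 4.8, 5.2, 5.6, 6.
r(4.4) ≈ 1.8563, r(4.8) ≈ 1.9169, r(5.2) ≈ 1.9741, r(5.6) ≈ 2.0281, r(6) ≈ 2.0794.
Sum = Δs · [r(4.4) + r(4.8) + r(5.2) + r(5.6) + r(6)].
Sum ≈ 3.9420.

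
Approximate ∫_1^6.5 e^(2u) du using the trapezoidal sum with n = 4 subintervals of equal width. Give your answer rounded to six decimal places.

345697.768834

Δu = (6.5 − 1)/4 = 1.375.
f(1) ≈ 7.389056, f(2.375) ≈ 115.584285, f(3.75) ≈ 1808.042414, f(5.125) ≈ 28282.541920, f(6.5) ≈ 442413.392009.
T_4 = (Δu/2)·[f(u_0) + 2f(u_1) + 2f(u_2) + 2f(u_3) + f(u_4)].
Sum ≈ 345697.768834.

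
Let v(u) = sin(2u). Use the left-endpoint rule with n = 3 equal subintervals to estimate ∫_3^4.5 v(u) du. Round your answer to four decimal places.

0.6835

Δu = (4.5 − 3)/3 = 0.5.
Left endpoints: 3, 3.5, 4.
v(3) ≈ -0.2794, v(3.5) ≈ 0.6570, v(4) ≈ 0.9894.
Sum = Δu · [v(3) + v(3.5) + v(4)].
Sum ≈ 0.6835.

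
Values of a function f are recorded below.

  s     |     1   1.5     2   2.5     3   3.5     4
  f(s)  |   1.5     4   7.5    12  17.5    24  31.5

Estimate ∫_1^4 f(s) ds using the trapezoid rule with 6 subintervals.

40.75

Δs = 0.5.
T_6 = (0.5/2)·[1.5 + 2·4 + 2·7.5 + 2·12 + 2·17.5 + 2·24 + 31.5] = 40.75.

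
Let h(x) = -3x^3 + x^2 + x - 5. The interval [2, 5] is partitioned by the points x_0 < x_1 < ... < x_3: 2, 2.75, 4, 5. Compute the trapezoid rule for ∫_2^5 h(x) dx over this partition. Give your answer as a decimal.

Subinterval widths: 0.75, 1.25, 1.
h(2) = -23, h(2.75) = -57.078125, h(4) = -177, h(5) = -350.
On each subinterval the trapezoid contributes (Δx_i/2)·[h(x_{i-1}) + h(x_i)].
Sum = -439.828125.

-439.828125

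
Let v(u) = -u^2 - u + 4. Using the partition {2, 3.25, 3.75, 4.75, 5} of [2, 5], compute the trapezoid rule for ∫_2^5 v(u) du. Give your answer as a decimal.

Subinterval widths: 1.25, 0.5, 1, 0.25.
v(2) = -2, v(3.25) = -9.8125, v(3.75) = -13.8125, v(4.75) = -23.3125, v(5) = -26.
On each subinterval the trapezoid contributes (Δu_i/2)·[v(u_{i-1}) + v(u_i)].
Sum = -38.015625.

-38.015625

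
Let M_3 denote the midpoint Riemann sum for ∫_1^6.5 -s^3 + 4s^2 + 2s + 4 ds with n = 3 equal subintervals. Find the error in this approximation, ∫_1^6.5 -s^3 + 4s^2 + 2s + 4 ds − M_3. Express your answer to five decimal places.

Exact integral: ∫_1^6.5 f(s) ds ≈ -17.9322917.
M_3 ≈ -6.7635995.
Error ≈ -17.9322917 − (-6.7635995) ≈ -11.16869.

-11.16869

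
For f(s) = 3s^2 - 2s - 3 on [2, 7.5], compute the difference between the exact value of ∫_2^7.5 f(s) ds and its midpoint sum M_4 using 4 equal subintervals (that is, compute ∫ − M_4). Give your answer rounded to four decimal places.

2.5996

Exact integral: ∫_2^7.5 f(s) ds = 345.125.
M_4 ≈ 342.525391.
Error ≈ 345.125 − 342.525391 ≈ 2.5996.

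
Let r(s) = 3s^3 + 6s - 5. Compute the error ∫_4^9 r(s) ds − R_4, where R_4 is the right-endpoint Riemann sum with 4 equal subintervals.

Exact integral: ∫_4^9 r(s) ds = 4898.75.
R_4 = 6240.546875.
Error = 4898.75 − 6240.546875 = -1341.796875.

-1341.796875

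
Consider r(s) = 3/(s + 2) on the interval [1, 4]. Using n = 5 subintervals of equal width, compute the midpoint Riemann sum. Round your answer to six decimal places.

Δs = (4 − 1)/5 = 0.6.
Midpoints: 1.3, 1.9, 2.5, 3.1, 3.7.
r(1.3) = 10/11, r(1.9) = 10/13, r(2.5) = 2/3, r(3.1) = 10/17, r(3.7) = 10/19.
Sum = Δs · [r(1.3) + r(1.9) + r(2.5) + r(3.1) + r(3.7)].
Sum ≈ 2.075724.

2.075724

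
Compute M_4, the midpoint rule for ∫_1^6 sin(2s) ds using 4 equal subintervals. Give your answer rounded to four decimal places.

Δs = (6 − 1)/4 = 1.25.
Midpoints: 1.625, 2.875, 4.125, 5.375.
f(1.625) ≈ -0.1082, f(2.875) ≈ -0.5083, f(4.125) ≈ 0.9226, f(5.375) ≈ -0.9700.
Sum = Δs · [f(1.625) + f(2.875) + f(4.125) + f(5.375)].
Sum ≈ -0.8298.

-0.8298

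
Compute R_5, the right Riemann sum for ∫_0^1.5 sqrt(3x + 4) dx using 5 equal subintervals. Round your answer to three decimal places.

3.865

Δx = (1.5 − 0)/5 = 0.3.
Right endpoints: 0.3, 0.6, 0.9, 1.2, 1.5.
f(0.3) ≈ 2.214, f(0.6) ≈ 2.408, f(0.9) ≈ 2.588, f(1.2) ≈ 2.757, f(1.5) ≈ 2.915.
Sum = Δx · [f(0.3) + f(0.6) + f(0.9) + f(1.2) + f(1.5)].
Sum ≈ 3.865.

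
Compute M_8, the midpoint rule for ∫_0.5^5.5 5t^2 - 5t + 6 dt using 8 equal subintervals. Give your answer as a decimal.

231.26953125

Δt = (5.5 − 0.5)/8 = 0.625.
Midpoints: 0.8125, 1.4375, 2.0625, 2.6875, 3.3125, 3.9375, 4.5625, 5.1875.
f(0.8125) = 5.23828125, f(1.4375) = 9.14453125, f(2.0625) = 16.95703125, f(2.6875) = 28.67578125, f(3.3125) = 44.30078125, f(3.9375) = 63.83203125, f(4.5625) = 87.26953125, f(5.1875) = 114.61328125.
Sum = Δt · [f(0.8125) + f(1.4375) + f(2.0625) + ...].
Sum = 231.26953125.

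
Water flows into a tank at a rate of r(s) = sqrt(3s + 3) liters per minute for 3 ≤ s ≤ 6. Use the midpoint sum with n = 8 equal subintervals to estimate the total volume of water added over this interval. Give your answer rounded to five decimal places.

12.14837

Δs = (6 − 3)/8 = 0.375.
Midpoints: 3.1875, 3.5625, 3.9375, 4.3125, 4.6875, 5.0625, 5.4375, 5.8125.
r(3.1875) ≈ 3.54436, r(3.5625) ≈ 3.69966, r(3.9375) ≈ 3.84870, r(4.3125) ≈ 3.99218, r(4.6875) ≈ 4.13068, r(5.0625) ≈ 4.26468, r(5.4375) ≈ 4.39460, r(5.8125) ≈ 4.52079.
Sum = Δs · [r(3.1875) + r(3.5625) + r(3.9375) + ...].
Sum ≈ 12.14837.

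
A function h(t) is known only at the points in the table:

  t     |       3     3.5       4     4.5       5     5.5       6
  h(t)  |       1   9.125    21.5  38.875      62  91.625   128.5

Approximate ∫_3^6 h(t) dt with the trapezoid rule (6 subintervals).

Δt = 0.5.
T_6 = (0.5/2)·[1 + 2·9.125 + 2·21.5 + 2·38.875 + 2·62 + 2·91.625 + 128.5] = 143.9375.

143.9375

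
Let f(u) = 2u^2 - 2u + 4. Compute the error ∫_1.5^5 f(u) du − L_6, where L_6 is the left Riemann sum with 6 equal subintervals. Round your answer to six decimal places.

10.832176

Exact integral: ∫_1.5^5 f(u) du ≈ 72.33333333.
L_6 ≈ 61.50115741.
Error ≈ 72.33333333 − 61.50115741 ≈ 10.832176.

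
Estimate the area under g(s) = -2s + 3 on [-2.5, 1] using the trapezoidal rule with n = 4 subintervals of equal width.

Δs = (1 − (-2.5))/4 = 0.875.
g(-2.5) = 8, g(-1.625) = 6.25, g(-0.75) = 4.5, g(0.125) = 2.75, g(1) = 1.
T_4 = (Δs/2)·[g(s_0) + 2g(s_1) + 2g(s_2) + 2g(s_3) + g(s_4)].
Sum = 15.75.

15.75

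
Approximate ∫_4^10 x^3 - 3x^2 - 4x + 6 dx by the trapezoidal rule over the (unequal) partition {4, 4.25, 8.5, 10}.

1588.25390625

Subinterval widths: 0.25, 4.25, 1.5.
f(4) = 6, f(4.25) = 11.578125, f(8.5) = 369.375, f(10) = 666.
On each subinterval the trapezoid contributes (Δx_i/2)·[f(x_{i-1}) + f(x_i)].
Sum = 1588.25390625.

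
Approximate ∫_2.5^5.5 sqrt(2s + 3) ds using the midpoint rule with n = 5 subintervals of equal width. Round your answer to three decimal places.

Δs = (5.5 − 2.5)/5 = 0.6.
Midpoints: 2.8, 3.4, 4, 4.6, 5.2.
f(2.8) ≈ 2.933, f(3.4) ≈ 3.130, f(4) ≈ 3.317, f(4.6) ≈ 3.493, f(5.2) ≈ 3.661.
Sum = Δs · [f(2.8) + f(3.4) + f(4) + f(4.6) + f(5.2)].
Sum ≈ 9.920.

9.920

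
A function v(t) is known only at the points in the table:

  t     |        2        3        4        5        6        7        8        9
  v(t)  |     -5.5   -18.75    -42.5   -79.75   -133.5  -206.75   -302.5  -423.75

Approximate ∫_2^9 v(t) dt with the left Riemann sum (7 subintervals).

-789.25

Δt = 1.
Sum = 1·[(-5.5) + (-18.75) + (-42.5) + (-79.75) + (-133.5) + (-206.75) + (-302.5)] = -789.25.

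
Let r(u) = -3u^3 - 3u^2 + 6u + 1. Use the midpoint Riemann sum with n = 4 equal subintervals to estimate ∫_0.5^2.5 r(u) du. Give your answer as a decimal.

Δu = (2.5 − 0.5)/4 = 0.5.
Midpoints: 0.75, 1.25, 1.75, 2.25.
r(0.75) = 2.546875, r(1.25) = -2.046875, r(1.75) = -13.765625, r(2.25) = -34.859375.
Sum = Δu · [r(0.75) + r(1.25) + r(1.75) + r(2.25)].
Sum = -24.0625.

-24.0625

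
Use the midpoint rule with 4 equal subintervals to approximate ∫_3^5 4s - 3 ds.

Δs = (5 − 3)/4 = 0.5.
Midpoints: 3.25, 3.75, 4.25, 4.75.
f(3.25) = 10, f(3.75) = 12, f(4.25) = 14, f(4.75) = 16.
Sum = Δs · [f(3.25) + f(3.75) + f(4.25) + f(4.75)].
Sum = 26.

26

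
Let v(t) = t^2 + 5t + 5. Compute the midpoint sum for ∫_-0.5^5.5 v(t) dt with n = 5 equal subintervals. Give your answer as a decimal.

Δt = (5.5 − (-0.5))/5 = 1.2.
Midpoints: 0.1, 1.3, 2.5, 3.7, 4.9.
v(0.1) = 5.51, v(1.3) = 13.19, v(2.5) = 23.75, v(3.7) = 37.19, v(4.9) = 53.51.
Sum = Δt · [v(0.1) + v(1.3) + v(2.5) + v(3.7) + v(4.9)].
Sum = 159.78.

159.78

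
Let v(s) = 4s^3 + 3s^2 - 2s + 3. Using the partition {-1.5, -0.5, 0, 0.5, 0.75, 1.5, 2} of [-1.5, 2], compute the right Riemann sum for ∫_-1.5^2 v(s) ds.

Subinterval widths: 1, 0.5, 0.5, 0.25, 0.75, 0.5.
Right endpoints: -0.5, 0, 0.5, 0.75, 1.5, 2.
v(-0.5) = 4.25, v(0) = 3, v(0.5) = 3.25, v(0.75) = 4.875, v(1.5) = 20.25, v(2) = 43.
Sum = Σ Δs_i · v(s_i).
Sum = 45.28125.

45.28125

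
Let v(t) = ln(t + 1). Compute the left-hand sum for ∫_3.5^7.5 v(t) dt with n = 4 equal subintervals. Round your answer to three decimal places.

7.096

Δt = (7.5 − 3.5)/4 = 1.
Left endpoints: 3.5, 4.5, 5.5, 6.5.
v(3.5) ≈ 1.504, v(4.5) ≈ 1.705, v(5.5) ≈ 1.872, v(6.5) ≈ 2.015.
Sum = Δt · [v(3.5) + v(4.5) + v(5.5) + v(6.5)].
Sum ≈ 7.096.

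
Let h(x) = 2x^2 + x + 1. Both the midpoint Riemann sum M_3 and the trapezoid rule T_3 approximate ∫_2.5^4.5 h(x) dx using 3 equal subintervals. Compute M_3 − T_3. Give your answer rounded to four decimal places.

-0.4444

M_3 ≈ 59.185185.
T_3 ≈ 59.629630.
M_3 − T_3 ≈ -0.4444.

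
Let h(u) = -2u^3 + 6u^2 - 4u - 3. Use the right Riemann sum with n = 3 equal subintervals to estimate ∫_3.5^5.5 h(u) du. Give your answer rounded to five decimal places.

Δu = (5.5 − 3.5)/3 = 2/3.
Right endpoints: 25/6, 29/6, 5.5.
h(25/6) = -6499/108, h(29/6) = -11663/108, h(5.5) = -176.25.
Sum = Δu · [h(25/6) + h(29/6) + h(5.5)].
Sum ≈ -229.61111.

-229.61111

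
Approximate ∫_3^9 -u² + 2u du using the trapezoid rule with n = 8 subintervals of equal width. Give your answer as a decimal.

Δu = (9 − 3)/8 = 0.75.
f(3) = -3, f(3.75) = -6.5625, f(4.5) = -11.25, f(5.25) = -17.0625, f(6) = -24, f(6.75) = -32.0625, f(7.5) = -41.25, f(8.25) = -51.5625, f(9) = -63.
T_8 = (Δu/2)·[f(u_0) + 2f(u_1) + ... + 2f(u_{7}) + f(u_8)].
Sum = -162.5625.

-162.5625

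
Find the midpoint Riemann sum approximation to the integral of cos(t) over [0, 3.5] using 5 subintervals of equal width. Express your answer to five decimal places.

-0.35805

Δt = (3.5 − 0)/5 = 0.7.
Midpoints: 0.35, 1.05, 1.75, 2.45, 3.15.
f(0.35) ≈ 0.93937, f(1.05) ≈ 0.49757, f(1.75) ≈ -0.17825, f(2.45) ≈ -0.77023, f(3.15) ≈ -0.99996.
Sum = Δt · [f(0.35) + f(1.05) + f(1.75) + f(2.45) + f(3.15)].
Sum ≈ -0.35805.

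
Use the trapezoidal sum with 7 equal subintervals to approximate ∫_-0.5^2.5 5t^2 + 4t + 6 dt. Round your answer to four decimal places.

56.7092

Δt = (2.5 − (-0.5))/7 = 3/7.
f(-0.5) = 5.25, f(-1/14) = 1125/196, f(5/14) = 1581/196, f(11/14) = 2397/196, f(17/14) = 3573/196, f(23/14) = 5109/196, f(29/14) = 7005/196, f(2.5) = 47.25.
T_7 = (Δt/2)·[f(t_0) + 2f(t_1) + ... + 2f(t_{6}) + f(t_7)].
Sum ≈ 56.7092.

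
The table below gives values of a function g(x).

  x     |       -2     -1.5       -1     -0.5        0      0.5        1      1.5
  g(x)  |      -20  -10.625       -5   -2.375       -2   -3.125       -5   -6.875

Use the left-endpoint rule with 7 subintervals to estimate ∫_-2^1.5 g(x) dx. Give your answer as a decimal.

-24.0625

Δx = 0.5.
Sum = 0.5·[(-20) + (-10.625) + (-5) + (-2.375) + (-2) + (-3.125) + (-5)] = -24.0625.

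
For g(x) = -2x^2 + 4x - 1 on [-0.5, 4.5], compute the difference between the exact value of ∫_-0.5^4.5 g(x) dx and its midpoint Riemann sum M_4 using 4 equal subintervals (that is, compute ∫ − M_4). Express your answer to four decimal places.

Exact integral: ∫_-0.5^4.5 g(x) dx ≈ -25.833333.
M_4 = -24.53125.
Error ≈ -25.833333 − (-24.53125) ≈ -1.3021.

-1.3021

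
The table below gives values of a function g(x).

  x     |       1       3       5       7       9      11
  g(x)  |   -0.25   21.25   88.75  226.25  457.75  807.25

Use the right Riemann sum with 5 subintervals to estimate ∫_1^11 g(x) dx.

Δx = 2.
Sum = 2·[21.25 + 88.75 + 226.25 + 457.75 + 807.25] = 3202.5.

3202.5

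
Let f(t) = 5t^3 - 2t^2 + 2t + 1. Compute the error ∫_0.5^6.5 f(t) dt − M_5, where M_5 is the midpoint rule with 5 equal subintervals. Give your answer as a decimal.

36.36

Exact integral: ∫_0.5^6.5 f(t) dt = 2096.25.
M_5 = 2059.89.
Error = 2096.25 − 2059.89 = 36.36.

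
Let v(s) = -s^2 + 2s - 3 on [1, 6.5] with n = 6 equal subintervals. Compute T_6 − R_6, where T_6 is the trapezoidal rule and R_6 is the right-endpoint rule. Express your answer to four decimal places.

T_6 ≈ -67.228588.
R_6 ≈ -81.093171.
T_6 − R_6 ≈ 13.8646.

13.8646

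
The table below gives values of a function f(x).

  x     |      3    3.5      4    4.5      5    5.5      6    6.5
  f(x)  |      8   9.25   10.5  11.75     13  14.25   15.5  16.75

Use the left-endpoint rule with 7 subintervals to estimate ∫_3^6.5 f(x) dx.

Δx = 0.5.
Sum = 0.5·[8 + 9.25 + 10.5 + 11.75 + 13 + 14.25 + 15.5] = 41.125.

41.125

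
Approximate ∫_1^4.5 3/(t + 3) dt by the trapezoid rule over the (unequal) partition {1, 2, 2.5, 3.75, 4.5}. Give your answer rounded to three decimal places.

Subinterval widths: 1, 0.5, 1.25, 0.75.
f(1) = 0.75, f(2) = 0.6, f(2.5) = 6/11, f(3.75) = 4/9, f(4.5) = 0.4.
On each subinterval the trapezoid contributes (Δt_i/2)·[f(t_{i-1}) + f(t_i)].
Sum ≈ 1.897.

1.897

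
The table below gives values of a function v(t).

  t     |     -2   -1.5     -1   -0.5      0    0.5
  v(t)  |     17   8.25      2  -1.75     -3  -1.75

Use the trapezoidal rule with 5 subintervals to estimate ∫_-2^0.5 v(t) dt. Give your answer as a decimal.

Δt = 0.5.
T_5 = (0.5/2)·[17 + 2·8.25 + 2·2 + 2·(-1.75) + 2·(-3) + (-1.75)] = 6.5625.

6.5625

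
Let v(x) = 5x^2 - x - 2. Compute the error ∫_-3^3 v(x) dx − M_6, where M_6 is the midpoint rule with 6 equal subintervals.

Exact integral: ∫_-3^3 v(x) dx = 78.
M_6 = 75.5.
Error = 78 − 75.5 = 2.5.

2.5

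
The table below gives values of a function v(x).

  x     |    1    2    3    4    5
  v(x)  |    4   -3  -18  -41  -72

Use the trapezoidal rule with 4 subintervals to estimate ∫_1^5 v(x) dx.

Δx = 1.
T_4 = (1/2)·[4 + 2·(-3) + 2·(-18) + 2·(-41) + (-72)] = -96.

-96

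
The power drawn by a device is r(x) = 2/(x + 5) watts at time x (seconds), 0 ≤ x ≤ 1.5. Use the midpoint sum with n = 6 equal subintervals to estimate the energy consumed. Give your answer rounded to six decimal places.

0.524644

Δx = (1.5 − 0)/6 = 0.25.
Midpoints: 0.125, 0.375, 0.625, 0.875, 1.125, 1.375.
r(0.125) = 16/41, r(0.375) = 16/43, r(0.625) = 16/45, r(0.875) = 16/47, r(1.125) = 16/49, r(1.375) = 16/51.
Sum = Δx · [r(0.125) + r(0.375) + r(0.625) + ...].
Sum ≈ 0.524644.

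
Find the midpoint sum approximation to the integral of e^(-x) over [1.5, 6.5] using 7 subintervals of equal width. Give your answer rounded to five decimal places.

0.21698

Δx = (6.5 − 1.5)/7 = 5/7.
Midpoints: 13/7, 18/7, 23/7, 4, 33/7, 38/7, 43/7.
f(13/7) ≈ 0.15612, f(18/7) ≈ 0.07643, f(23/7) ≈ 0.03741, f(4) ≈ 0.01832, f(33/7) ≈ 0.00897, f(38/7) ≈ 0.00439, f(43/7) ≈ 0.00215.
Sum = Δx · [f(13/7) + f(18/7) + f(23/7) + ...].
Sum ≈ 0.21698.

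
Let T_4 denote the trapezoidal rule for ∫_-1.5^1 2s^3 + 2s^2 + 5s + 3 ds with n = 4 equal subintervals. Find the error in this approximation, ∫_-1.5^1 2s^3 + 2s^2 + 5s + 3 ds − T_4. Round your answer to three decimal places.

Exact integral: ∫_-1.5^1 f(s) ds ≈ 5.26042.
T_4 ≈ 5.34180.
Error ≈ 5.26042 − 5.34180 ≈ -0.081.

-0.081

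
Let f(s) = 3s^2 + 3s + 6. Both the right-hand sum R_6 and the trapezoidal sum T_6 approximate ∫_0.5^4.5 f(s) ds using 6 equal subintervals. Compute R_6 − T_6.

24

R_6 ≈ 169.888889.
T_6 ≈ 145.888889.
R_6 − T_6 = 24.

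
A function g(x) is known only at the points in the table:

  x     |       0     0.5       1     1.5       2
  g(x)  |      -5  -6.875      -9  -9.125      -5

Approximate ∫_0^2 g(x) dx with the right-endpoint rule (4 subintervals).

Δx = 0.5.
Sum = 0.5·[(-6.875) + (-9) + (-9.125) + (-5)] = -15.

-15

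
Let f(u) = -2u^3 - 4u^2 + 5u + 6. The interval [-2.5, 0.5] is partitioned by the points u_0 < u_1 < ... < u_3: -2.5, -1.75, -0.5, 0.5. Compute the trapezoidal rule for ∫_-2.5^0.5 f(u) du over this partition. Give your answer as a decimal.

2.34375

Subinterval widths: 0.75, 1.25, 1.
f(-2.5) = -0.25, f(-1.75) = -4.28125, f(-0.5) = 2.75, f(0.5) = 7.25.
On each subinterval the trapezoid contributes (Δu_i/2)·[f(u_{i-1}) + f(u_i)].
Sum = 2.34375.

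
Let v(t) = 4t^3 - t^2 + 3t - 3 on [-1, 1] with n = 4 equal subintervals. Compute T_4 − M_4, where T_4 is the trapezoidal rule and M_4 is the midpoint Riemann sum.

T_4 = -6.75.
M_4 = -6.625.
T_4 − M_4 = -0.125.

-0.125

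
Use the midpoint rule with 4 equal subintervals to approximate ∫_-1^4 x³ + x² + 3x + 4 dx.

124.3359375

Δx = (4 − (-1))/4 = 1.25.
Midpoints: -0.375, 0.875, 2.125, 3.375.
f(-0.375) = 1517/512, f(0.875) = 4127/512, f(2.125) = 12537/512, f(3.375) = 32747/512.
Sum = Δx · [f(-0.375) + f(0.875) + f(2.125) + f(3.375)].
Sum = 124.3359375.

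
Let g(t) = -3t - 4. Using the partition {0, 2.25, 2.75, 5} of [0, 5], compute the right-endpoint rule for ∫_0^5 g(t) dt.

Subinterval widths: 2.25, 0.5, 2.25.
Right endpoints: 2.25, 2.75, 5.
g(2.25) = -10.75, g(2.75) = -12.25, g(5) = -19.
Sum = Σ Δt_i · g(t_i).
Sum = -73.0625.

-73.0625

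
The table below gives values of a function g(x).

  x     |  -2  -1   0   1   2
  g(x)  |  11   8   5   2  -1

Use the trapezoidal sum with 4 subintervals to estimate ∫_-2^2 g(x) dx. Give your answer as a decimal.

Δx = 1.
T_4 = (1/2)·[11 + 2·8 + 2·5 + 2·2 + (-1)] = 20.

20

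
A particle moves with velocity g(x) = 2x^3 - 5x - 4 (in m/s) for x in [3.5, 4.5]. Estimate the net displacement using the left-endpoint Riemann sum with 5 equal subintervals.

97.01

Δx = (4.5 − 3.5)/5 = 0.2.
Left endpoints: 3.5, 3.7, 3.9, 4.1, 4.3.
g(3.5) = 64.25, g(3.7) = 78.806, g(3.9) = 95.138, g(4.1) = 113.342, g(4.3) = 133.514.
Sum = Δx · [g(3.5) + g(3.7) + g(3.9) + g(4.1) + g(4.3)].
Sum = 97.01.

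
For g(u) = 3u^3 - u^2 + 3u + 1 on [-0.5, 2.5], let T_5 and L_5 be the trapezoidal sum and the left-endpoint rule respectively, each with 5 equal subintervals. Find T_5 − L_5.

15.075

T_5 = 37.44.
L_5 = 22.365.
T_5 − L_5 = 15.075.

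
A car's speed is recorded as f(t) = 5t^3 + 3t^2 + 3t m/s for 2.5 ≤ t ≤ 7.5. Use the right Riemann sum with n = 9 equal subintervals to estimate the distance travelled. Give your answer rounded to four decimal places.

Δt = (7.5 − 2.5)/9 = 5/9.
Right endpoints: 55/18, 65/18, 25/6, 85/18, 95/18, 35/6, 115/18, 125/18, 7.5.
f(55/18) = 1048685/5832, f(65/18) = 1664455/5832, f(25/6) = 92075/216, f(85/18) = 3543395/5832, f(95/18) = 4866565/5832, f(35/6) = 240205/216, f(115/18) = 8430305/5832, f(125/18) = 10730875/5832, f(7.5) = 2300.625.
Sum = Δt · [f(55/18) + f(65/18) + f(25/6) + ...].
Sum ≈ 5017.6312.

5017.6312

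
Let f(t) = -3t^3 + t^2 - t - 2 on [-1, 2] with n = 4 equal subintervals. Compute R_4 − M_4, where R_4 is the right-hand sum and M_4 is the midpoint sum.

R_4 = -26.859375.
M_4 = -15.2578125.
R_4 − M_4 = -11.6015625.

-11.6015625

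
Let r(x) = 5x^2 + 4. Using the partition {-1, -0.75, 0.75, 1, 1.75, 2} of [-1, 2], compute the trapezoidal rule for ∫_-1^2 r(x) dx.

Subinterval widths: 0.25, 1.5, 0.25, 0.75, 0.25.
r(-1) = 9, r(-0.75) = 6.8125, r(0.75) = 6.8125, r(1) = 9, r(1.75) = 19.3125, r(2) = 24.
On each subinterval the trapezoid contributes (Δx_i/2)·[r(x_{i-1}) + r(x_i)].
Sum = 30.203125.

30.203125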